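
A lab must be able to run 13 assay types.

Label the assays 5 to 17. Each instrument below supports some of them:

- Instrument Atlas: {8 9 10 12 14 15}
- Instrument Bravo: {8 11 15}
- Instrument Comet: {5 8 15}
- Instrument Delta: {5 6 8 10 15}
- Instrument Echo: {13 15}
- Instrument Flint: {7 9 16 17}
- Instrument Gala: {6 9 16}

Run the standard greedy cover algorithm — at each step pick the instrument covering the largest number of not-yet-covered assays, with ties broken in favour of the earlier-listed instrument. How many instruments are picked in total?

Greedy: pick Atlas (covers 6 new) → pick Flint (covers 3 new) → pick Delta (covers 2 new) → pick Bravo (covers 1 new) → pick Echo (covers 1 new). Total picks: 5.

5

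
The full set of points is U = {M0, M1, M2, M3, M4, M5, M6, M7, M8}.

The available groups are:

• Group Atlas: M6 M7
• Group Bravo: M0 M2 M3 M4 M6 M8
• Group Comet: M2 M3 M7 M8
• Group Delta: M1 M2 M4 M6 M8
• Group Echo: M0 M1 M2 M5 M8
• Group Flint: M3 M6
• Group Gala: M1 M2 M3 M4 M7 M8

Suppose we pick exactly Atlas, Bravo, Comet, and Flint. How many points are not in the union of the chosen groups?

Union of Atlas, Bravo, Comet, Flint = {M0, M2, M3, M4, M6, M7, M8}.
Not covered: M1, M5 — 2 points.

2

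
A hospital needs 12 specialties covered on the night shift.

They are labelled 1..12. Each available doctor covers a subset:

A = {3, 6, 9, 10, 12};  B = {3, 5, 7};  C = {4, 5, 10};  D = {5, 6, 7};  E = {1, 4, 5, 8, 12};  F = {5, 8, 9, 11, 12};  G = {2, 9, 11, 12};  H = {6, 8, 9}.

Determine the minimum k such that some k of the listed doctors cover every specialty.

4

A and B and E and G together: A ∪ B ∪ E ∪ G = {1, 2, 3, 4, 5, 6, 7, 8, 9, 10, 11, 12} — every specialty is covered.
No 3 of the 8 doctors cover everything (all 56 combinations miss at least one specialty), so 4 is optimal.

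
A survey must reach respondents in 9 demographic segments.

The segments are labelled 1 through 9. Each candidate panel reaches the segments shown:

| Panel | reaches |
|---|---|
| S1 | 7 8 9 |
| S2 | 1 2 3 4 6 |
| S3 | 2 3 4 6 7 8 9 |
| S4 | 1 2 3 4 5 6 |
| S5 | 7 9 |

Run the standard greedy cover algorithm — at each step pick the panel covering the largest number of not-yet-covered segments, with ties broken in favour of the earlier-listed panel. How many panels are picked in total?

2

Greedy: pick S3 (covers 7 new) → pick S4 (covers 2 new). Total picks: 2.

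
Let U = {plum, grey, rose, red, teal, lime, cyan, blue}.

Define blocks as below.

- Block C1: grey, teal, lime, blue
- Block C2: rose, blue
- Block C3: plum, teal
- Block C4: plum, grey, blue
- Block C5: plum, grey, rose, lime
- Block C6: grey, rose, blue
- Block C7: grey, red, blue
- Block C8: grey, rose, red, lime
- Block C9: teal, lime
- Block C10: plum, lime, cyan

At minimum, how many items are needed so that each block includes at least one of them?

3

Take H = {plum, lime, blue}. Each listed block contains at least one of these, so H is a hitting set of size 3.
No choice of 2 items meets every block, so 3 is the minimum.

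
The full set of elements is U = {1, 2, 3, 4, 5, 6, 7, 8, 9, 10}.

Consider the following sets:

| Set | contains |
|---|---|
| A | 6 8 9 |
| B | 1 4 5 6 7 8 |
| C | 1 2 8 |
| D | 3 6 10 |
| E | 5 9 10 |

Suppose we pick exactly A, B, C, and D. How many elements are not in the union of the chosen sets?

0

Union of A, B, C, D = {1, 2, 3, 4, 5, 6, 7, 8, 9, 10} — that's every element, so 0 are uncovered.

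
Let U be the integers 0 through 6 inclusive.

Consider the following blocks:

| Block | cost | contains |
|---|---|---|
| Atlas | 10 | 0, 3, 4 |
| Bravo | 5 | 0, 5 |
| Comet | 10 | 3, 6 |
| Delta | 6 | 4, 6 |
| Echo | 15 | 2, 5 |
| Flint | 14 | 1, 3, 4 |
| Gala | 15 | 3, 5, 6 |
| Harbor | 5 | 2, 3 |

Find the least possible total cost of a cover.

30

Bravo, Delta, Flint, Harbor together cover every point (Bravo ∪ Delta ∪ Flint ∪ Harbor = {0, 1, 2, 3, 4, 5, 6}); total cost 5 + 6 + 14 + 5 = 30.
No covering selection has total cost below 30.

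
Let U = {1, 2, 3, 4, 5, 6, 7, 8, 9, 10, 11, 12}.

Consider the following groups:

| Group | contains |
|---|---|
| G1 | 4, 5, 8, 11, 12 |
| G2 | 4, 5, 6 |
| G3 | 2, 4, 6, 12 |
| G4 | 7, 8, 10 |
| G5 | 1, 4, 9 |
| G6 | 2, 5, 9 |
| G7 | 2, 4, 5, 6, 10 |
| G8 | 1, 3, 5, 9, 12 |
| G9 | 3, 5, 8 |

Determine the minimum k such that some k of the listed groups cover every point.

G1, G3, G4, and G8 cover everything between them: the union {1, 2, 3, 4, 5, 6, 7, 8, 9, 10, 11, 12} is all of U.
Only G1 contains 11, so G1 is forced; the remaining 7 points need at least 3 more groups (each remaining group adds at most 3) — so at least 4 groups are needed, and 4 is optimal.

4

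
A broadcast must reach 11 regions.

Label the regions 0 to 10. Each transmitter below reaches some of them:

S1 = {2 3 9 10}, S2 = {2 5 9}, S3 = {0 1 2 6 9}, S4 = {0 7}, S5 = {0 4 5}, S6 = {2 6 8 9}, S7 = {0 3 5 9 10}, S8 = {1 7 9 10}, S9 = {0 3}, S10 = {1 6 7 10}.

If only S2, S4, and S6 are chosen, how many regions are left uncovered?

4

Union of S2, S4, S6 = {0, 2, 5, 6, 7, 8, 9}.
Not covered: 1, 3, 4, 10 — 4 regions.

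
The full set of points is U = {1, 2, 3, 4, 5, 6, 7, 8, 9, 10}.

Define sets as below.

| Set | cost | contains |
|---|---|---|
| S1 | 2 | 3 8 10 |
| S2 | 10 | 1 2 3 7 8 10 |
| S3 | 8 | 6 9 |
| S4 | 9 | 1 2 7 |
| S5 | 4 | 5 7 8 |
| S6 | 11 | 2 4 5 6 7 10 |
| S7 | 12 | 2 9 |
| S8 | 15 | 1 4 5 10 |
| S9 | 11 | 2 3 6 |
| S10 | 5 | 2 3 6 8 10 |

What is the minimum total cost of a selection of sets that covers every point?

29

S2, S3, S6 together cover every point (S2 ∪ S3 ∪ S6 = {1, 2, 3, 4, 5, 6, 7, 8, 9, 10}); total cost 10 + 8 + 11 = 29.
The greedy pick S1, S5, S10, S8, S3 costs 34; no covering selection beats 29.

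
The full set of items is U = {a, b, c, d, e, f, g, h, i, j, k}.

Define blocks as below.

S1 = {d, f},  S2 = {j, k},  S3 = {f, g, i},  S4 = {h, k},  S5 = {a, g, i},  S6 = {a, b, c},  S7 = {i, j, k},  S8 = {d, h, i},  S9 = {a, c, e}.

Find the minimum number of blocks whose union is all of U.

5

S2 and S3 and S6 and S8 and S9 together: S2 ∪ S3 ∪ S6 ∪ S8 ∪ S9 = {a, b, c, d, e, f, g, h, i, j, k} — every item is covered.
No 4 of the 9 blocks cover everything (all 126 combinations miss at least one item), so 5 is optimal.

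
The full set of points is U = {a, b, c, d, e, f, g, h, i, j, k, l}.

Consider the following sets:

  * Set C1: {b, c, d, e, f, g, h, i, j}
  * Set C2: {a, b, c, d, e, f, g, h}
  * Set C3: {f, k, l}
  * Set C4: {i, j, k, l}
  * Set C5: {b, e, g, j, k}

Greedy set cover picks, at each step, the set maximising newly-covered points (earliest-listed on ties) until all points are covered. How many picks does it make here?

3

Greedy: pick C1 (covers 9 new) → pick C3 (covers 2 new) → pick C2 (covers 1 new). Total picks: 3.
(The true minimum cover uses only 2 sets, so greedy is not optimal here.)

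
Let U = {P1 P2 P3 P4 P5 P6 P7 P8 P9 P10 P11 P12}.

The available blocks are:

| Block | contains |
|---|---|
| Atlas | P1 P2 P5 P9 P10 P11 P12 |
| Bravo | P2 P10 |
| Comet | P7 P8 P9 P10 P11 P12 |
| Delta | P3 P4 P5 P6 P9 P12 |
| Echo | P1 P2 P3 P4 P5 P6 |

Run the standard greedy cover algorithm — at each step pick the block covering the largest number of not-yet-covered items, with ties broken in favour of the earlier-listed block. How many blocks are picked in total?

3

Greedy: pick Atlas (covers 7 new) → pick Delta (covers 3 new) → pick Comet (covers 2 new). Total picks: 3.
(The true minimum cover uses only 2 blocks, so greedy is not optimal here.)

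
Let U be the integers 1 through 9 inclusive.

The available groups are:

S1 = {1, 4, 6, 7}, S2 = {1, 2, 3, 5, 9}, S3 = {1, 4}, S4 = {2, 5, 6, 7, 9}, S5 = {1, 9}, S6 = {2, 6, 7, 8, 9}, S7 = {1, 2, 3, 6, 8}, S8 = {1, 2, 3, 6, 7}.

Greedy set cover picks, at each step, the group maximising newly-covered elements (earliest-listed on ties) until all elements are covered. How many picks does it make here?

3

Greedy: pick S2 (covers 5 new) → pick S1 (covers 3 new) → pick S6 (covers 1 new). Total picks: 3.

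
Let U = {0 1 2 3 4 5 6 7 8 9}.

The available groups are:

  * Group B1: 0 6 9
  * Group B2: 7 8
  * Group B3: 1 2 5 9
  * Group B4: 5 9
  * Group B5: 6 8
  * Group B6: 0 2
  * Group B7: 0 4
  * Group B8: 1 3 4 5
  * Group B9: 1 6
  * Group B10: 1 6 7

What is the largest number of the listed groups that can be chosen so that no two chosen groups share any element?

4

B2, B4, B7, B9 are pairwise disjoint (B2={7,8}; B4={5,9}; B7={0,4}; B9={1,6}).
Every remaining group overlaps one of these, and no 5 of the listed groups are pairwise disjoint, so 4 is the maximum.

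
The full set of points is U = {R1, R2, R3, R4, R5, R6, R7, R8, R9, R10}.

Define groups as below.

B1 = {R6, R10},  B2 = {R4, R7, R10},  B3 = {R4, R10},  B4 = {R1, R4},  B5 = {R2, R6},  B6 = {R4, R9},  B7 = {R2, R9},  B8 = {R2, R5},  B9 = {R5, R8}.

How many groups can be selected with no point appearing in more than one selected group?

B1, B4, B7, B9 are pairwise disjoint (B1={R6,R10}; B4={R1,R4}; B7={R2,R9}; B9={R5,R8}).
Every remaining group overlaps one of these, and no 5 of the listed groups are pairwise disjoint, so 4 is the maximum.

4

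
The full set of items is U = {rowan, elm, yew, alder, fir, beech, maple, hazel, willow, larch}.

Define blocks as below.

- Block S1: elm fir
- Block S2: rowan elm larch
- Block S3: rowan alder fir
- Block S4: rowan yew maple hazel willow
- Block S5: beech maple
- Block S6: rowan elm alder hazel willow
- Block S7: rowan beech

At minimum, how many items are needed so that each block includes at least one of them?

3

Take H = {rowan, elm, maple}. Each listed block contains at least one of these, so H is a hitting set of size 3.
No choice of 2 items meets every block, so 3 is the minimum.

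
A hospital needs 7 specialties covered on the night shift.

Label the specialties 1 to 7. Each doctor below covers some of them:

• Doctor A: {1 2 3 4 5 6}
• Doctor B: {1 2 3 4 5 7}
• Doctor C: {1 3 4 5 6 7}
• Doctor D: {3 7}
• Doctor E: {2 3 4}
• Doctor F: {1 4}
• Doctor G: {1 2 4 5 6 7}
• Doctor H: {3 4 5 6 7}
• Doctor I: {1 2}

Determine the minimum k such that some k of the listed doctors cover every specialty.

2

A and B together: A ∪ B = {1, 2, 3, 4, 5, 6, 7} — every specialty is covered.
No single doctor has all 7 specialties (the largest, A, has 6), so 2 is optimal.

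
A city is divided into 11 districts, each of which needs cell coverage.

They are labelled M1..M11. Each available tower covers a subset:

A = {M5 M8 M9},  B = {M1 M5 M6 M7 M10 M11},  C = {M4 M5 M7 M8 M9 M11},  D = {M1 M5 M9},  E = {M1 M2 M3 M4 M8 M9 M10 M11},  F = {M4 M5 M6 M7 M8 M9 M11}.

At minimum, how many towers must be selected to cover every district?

Take {B, E}. Their union is {M1, M2, M3, M4, M5, M6, M7, M8, M9, M10, M11}, which is all 11 districts.
No single tower has all 11 districts (the largest, E, has 8), so 2 is optimal.

2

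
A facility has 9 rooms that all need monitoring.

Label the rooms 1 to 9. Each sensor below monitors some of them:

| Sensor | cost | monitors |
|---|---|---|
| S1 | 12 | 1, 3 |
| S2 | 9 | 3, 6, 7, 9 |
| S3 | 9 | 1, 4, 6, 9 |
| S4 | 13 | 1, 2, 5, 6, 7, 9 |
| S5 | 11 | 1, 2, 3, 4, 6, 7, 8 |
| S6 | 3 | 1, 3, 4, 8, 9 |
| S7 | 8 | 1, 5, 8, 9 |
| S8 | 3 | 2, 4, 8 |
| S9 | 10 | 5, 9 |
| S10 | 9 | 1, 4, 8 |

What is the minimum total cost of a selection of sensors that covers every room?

16

S4, S6 together cover every room (S4 ∪ S6 = {1, 2, 3, 4, 5, 6, 7, 8, 9}); total cost 13 + 3 = 16.
The greedy pick S6, S8, S4 costs 19; no covering selection beats 16.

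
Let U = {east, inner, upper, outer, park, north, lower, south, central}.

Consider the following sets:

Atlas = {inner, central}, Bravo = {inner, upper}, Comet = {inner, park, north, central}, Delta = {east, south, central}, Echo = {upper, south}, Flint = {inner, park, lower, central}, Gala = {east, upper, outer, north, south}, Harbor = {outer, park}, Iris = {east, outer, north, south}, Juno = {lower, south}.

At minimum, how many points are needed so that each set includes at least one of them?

3

The 3 points {inner, park, south} hit every set.
The sets Atlas, Harbor, Juno are pairwise disjoint, so any hitting set needs a separate point for each — at least 3. Hence 3 is optimal.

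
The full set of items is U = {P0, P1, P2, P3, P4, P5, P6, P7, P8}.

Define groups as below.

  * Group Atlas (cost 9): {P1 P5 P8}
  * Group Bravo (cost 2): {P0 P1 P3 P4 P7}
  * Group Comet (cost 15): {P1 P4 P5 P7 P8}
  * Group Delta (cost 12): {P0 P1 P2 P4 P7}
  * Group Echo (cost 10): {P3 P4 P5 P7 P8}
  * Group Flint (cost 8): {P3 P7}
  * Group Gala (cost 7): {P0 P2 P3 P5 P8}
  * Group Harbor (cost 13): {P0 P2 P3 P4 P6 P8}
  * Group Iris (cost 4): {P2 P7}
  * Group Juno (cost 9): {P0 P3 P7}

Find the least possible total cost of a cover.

Bravo, Gala, Harbor together cover every item (Bravo ∪ Gala ∪ Harbor = {P0, P1, P2, P3, P4, P5, P6, P7, P8}); total cost 2 + 7 + 13 = 22.
No covering selection has total cost below 22.

22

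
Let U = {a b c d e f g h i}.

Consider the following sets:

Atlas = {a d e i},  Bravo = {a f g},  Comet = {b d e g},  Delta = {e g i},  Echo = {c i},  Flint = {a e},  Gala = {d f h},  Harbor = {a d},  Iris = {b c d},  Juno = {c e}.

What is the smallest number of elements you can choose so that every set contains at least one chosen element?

T = {a, c, f, g} meets every set (each contains at least one member of T), and |T| = 4.
No choice of 3 elements meets every set, so 4 is the minimum.

4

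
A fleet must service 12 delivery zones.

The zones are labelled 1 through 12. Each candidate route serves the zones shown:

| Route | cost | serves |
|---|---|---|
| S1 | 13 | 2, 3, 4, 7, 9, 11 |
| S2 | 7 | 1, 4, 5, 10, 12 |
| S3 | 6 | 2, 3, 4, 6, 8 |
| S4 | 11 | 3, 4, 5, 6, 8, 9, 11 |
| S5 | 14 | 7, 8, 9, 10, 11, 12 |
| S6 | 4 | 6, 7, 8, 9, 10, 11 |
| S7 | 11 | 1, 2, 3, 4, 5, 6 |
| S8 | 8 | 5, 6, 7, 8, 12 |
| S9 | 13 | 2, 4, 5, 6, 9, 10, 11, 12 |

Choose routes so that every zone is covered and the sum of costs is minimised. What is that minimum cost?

17

S2, S3, S6 together cover every zone (S2 ∪ S3 ∪ S6 = {1, 2, 3, 4, 5, 6, 7, 8, 9, 10, 11, 12}); total cost 7 + 6 + 4 = 17.
No covering selection has total cost below 17.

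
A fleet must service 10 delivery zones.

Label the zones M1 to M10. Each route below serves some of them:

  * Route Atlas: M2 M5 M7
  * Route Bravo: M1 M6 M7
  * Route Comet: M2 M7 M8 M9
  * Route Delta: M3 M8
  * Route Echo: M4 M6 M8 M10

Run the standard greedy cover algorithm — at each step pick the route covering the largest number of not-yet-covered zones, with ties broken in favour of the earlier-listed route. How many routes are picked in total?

5

Greedy: pick Comet (covers 4 new) → pick Echo (covers 3 new) → pick Atlas (covers 1 new) → pick Bravo (covers 1 new) → pick Delta (covers 1 new). Total picks: 5.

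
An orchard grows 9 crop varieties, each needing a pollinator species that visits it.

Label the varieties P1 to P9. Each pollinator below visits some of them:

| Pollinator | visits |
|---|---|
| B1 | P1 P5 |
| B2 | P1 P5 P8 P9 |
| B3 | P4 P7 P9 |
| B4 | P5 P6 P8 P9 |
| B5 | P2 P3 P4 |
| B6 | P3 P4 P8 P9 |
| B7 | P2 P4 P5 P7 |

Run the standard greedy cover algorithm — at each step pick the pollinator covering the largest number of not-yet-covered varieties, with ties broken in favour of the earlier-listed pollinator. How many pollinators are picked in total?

Greedy: pick B2 (covers 4 new) → pick B5 (covers 3 new) → pick B3 (covers 1 new) → pick B4 (covers 1 new). Total picks: 4.

4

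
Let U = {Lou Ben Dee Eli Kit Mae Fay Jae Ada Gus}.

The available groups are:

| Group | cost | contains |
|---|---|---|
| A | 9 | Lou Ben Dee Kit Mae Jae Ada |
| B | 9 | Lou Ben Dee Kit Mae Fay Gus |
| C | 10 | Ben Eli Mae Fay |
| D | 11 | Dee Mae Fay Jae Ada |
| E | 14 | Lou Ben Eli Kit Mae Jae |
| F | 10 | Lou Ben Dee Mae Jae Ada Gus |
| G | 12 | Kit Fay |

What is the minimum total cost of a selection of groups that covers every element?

A, B, C together cover every element (A ∪ B ∪ C = {Lou, Ben, Dee, Eli, Kit, Mae, Fay, Jae, Ada, Gus}); total cost 9 + 9 + 10 = 28.
No covering selection has total cost below 28.

28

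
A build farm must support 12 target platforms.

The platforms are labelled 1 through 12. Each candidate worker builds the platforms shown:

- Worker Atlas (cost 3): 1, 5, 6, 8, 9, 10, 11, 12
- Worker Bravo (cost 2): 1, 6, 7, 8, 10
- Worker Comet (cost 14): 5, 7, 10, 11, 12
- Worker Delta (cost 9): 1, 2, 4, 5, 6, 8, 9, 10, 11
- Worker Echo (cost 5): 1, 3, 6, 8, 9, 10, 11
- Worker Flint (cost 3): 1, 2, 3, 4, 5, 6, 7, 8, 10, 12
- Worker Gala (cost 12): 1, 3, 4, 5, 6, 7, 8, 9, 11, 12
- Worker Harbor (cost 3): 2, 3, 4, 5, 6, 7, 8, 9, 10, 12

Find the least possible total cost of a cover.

Atlas, Harbor together cover every platform (Atlas ∪ Harbor = {1, 2, 3, 4, 5, 6, 7, 8, 9, 10, 11, 12}); total cost 3 + 3 = 6.
No covering selection has total cost below 6.

6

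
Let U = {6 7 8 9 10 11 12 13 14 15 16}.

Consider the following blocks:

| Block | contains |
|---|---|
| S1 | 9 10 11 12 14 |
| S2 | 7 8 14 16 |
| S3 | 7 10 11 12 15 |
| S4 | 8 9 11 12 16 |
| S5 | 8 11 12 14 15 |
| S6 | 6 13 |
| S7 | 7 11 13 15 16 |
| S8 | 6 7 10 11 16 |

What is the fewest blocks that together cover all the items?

Take {S1, S4, S7, S8}. Their union is {6, 7, 8, 9, 10, 11, 12, 13, 14, 15, 16}, which is all 11 items.
No 3 of the 8 blocks cover everything (all 56 combinations miss at least one item), so 4 is optimal.

4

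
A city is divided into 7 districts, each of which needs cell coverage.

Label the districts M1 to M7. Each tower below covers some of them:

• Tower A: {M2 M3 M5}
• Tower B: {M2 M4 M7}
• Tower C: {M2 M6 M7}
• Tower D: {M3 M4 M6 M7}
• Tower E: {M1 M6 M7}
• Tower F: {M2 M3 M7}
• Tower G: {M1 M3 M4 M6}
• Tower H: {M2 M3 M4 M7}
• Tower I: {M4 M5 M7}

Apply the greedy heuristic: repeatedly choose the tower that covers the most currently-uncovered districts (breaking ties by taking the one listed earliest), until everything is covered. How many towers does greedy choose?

Greedy: pick D (covers 4 new) → pick A (covers 2 new) → pick E (covers 1 new). Total picks: 3.

3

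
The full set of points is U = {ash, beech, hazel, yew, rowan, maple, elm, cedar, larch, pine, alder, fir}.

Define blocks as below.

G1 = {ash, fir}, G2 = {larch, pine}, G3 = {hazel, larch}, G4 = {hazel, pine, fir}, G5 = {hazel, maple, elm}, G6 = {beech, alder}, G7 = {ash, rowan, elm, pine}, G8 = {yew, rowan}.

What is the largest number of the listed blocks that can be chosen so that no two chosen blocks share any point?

G1, G2, G5, G6, G8 are pairwise disjoint (G1={ash,fir}; G2={larch,pine}; G5={hazel,maple,elm}; G6={beech,alder}; G8={yew,rowan}).
Every remaining block overlaps one of these, and no 6 of the listed blocks are pairwise disjoint, so 5 is the maximum.

5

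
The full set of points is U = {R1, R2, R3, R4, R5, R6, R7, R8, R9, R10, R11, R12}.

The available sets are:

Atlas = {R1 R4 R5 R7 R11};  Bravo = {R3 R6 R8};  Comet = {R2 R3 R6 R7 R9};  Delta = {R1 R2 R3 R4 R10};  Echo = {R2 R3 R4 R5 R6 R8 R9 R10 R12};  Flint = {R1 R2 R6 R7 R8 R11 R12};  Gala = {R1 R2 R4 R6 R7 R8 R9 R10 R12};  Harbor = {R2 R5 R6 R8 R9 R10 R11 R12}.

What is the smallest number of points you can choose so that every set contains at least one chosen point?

H = {R1, R6} meets every set (each contains at least one member of H), and |H| = 2.
The sets Atlas, Bravo are pairwise disjoint, so any hitting set needs a separate point for each — at least 2. Hence 2 is optimal.

2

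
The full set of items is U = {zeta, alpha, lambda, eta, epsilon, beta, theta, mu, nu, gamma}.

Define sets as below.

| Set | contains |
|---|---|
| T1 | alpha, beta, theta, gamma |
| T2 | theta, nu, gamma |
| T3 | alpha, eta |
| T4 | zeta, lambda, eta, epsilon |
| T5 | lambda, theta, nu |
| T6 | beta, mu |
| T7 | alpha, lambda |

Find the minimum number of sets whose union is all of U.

4

T1 and T4 and T5 and T6 together: T1 ∪ T4 ∪ T5 ∪ T6 = {zeta, alpha, lambda, eta, epsilon, beta, theta, mu, nu, gamma} — every item is covered.
No 3 of the 7 sets cover everything (all 35 combinations miss at least one item), so 4 is optimal.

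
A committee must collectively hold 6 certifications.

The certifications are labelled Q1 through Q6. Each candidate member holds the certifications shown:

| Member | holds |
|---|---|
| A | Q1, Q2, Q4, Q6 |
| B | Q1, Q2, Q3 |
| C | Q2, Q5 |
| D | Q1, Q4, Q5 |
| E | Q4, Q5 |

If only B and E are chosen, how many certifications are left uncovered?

Union of B, E = {Q1, Q2, Q3, Q4, Q5}.
Not covered: Q6 — 1 certification.

1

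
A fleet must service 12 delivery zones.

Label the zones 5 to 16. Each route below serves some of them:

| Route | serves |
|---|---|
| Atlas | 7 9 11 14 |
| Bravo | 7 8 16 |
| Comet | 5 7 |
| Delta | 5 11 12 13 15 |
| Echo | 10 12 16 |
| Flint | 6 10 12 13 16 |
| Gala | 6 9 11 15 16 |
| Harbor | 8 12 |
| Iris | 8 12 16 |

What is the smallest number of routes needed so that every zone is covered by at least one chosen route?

Atlas and Delta and Flint and Iris together: Atlas ∪ Delta ∪ Flint ∪ Iris = {5, 6, 7, 8, 9, 10, 11, 12, 13, 14, 15, 16} — every zone is covered.
No 3 of the 9 routes cover everything (all 84 combinations miss at least one zone), so 4 is optimal.

4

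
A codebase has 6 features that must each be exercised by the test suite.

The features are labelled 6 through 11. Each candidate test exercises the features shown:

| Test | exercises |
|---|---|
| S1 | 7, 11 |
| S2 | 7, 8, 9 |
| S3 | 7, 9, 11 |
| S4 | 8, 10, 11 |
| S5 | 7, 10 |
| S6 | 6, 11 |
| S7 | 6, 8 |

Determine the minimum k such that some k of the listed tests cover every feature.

3

S3 and S4 and S6 together: S3 ∪ S4 ∪ S6 = {6, 7, 8, 9, 10, 11} — every feature is covered.
No 2 of the 7 tests cover everything (all 21 combinations miss at least one feature), so 3 is optimal.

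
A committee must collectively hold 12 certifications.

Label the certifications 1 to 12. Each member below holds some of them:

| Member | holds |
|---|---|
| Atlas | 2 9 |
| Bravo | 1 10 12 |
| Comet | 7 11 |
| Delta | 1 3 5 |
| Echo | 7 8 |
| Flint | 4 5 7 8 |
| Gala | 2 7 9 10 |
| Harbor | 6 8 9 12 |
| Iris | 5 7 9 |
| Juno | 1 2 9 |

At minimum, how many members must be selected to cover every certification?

5

Comet and Delta and Flint and Gala and Harbor together: Comet ∪ Delta ∪ Flint ∪ Gala ∪ Harbor = {1, 2, 3, 4, 5, 6, 7, 8, 9, 10, 11, 12} — every certification is covered.
No 4 of the 10 members cover everything (all 210 combinations miss at least one certification), so 5 is optimal.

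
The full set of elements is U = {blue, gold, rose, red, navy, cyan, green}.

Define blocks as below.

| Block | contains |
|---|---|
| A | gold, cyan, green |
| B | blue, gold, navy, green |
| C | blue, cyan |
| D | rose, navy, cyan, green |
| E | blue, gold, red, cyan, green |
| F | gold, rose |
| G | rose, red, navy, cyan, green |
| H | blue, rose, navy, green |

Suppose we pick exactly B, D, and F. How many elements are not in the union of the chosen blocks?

Union of B, D, F = {blue, gold, rose, navy, cyan, green}.
Not covered: red — 1 element.

1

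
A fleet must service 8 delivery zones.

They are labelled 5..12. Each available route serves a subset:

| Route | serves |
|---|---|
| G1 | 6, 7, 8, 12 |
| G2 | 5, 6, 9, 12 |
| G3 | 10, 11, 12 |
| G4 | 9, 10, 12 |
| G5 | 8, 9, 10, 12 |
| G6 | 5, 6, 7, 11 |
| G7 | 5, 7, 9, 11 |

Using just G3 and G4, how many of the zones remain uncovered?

4

Union of G3, G4 = {9, 10, 11, 12}.
Not covered: 5, 6, 7, 8 — 4 zones.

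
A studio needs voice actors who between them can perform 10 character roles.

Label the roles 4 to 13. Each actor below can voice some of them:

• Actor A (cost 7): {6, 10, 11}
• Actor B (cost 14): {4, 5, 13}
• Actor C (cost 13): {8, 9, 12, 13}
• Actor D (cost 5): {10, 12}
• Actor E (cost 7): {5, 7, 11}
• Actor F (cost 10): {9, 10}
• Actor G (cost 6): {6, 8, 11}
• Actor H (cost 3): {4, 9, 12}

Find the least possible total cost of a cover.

A, C, E, H together cover every role (A ∪ C ∪ E ∪ H = {4, 5, 6, 7, 8, 9, 10, 11, 12, 13}); total cost 7 + 13 + 7 + 3 = 30.
The greedy pick H, G, E, D, C costs 34; no covering selection beats 30.

30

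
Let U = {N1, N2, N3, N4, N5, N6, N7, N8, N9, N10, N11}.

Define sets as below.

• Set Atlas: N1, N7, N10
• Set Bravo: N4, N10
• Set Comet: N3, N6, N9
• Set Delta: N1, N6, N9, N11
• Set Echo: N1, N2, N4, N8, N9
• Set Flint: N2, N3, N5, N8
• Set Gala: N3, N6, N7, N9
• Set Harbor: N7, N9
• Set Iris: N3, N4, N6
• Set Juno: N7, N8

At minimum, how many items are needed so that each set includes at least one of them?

The 4 items {N1, N3, N7, N10} hit every set.
No choice of 3 items meets every set, so 4 is the minimum.

4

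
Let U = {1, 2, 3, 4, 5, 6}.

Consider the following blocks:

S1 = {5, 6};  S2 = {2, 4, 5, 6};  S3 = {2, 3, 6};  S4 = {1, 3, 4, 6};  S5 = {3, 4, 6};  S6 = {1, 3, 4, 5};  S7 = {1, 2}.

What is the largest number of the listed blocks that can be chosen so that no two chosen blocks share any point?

S1, S7 are pairwise disjoint (S1={5,6}; S7={1,2}).
Every remaining block overlaps one of these, and no 3 of the listed blocks are pairwise disjoint, so 2 is the maximum.

2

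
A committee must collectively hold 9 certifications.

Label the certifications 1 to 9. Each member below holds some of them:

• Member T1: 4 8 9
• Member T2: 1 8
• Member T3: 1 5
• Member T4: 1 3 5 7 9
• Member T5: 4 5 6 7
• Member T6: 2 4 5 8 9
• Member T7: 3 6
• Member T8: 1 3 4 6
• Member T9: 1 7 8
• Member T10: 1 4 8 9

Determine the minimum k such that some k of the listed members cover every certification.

T4 and T6 and T8 together: T4 ∪ T6 ∪ T8 = {1, 2, 3, 4, 5, 6, 7, 8, 9} — every certification is covered.
Only T6 contains 2, so T6 is forced; the remaining 4 certifications need at least 2 more members (each remaining member adds at most 3) — so at least 3 members are needed, and 3 is optimal.

3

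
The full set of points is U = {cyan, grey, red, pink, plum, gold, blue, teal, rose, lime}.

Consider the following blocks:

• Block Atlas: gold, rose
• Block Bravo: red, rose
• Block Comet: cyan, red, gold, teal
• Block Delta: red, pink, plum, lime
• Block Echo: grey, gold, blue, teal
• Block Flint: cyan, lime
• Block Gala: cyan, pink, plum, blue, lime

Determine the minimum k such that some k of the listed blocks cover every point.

Bravo, Echo, and Gala cover everything between them: the union {cyan, grey, red, pink, plum, gold, blue, teal, rose, lime} is all of U.
Only Echo contains grey, so Echo is forced; the remaining 6 points need at least 2 more blocks (each remaining block adds at most 4) — so at least 3 blocks are needed, and 3 is optimal.

3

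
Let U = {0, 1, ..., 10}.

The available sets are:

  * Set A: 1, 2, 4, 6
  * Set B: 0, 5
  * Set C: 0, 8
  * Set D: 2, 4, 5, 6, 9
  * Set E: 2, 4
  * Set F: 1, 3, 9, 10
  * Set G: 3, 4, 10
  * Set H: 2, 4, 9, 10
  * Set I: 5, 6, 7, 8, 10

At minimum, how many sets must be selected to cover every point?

4

Take {A, C, F, I}. Their union is {0, 1, 2, 3, 4, 5, 6, 7, 8, 9, 10}, which is all 11 points.
No 3 of the 9 sets cover everything (all 84 combinations miss at least one point), so 4 is optimal.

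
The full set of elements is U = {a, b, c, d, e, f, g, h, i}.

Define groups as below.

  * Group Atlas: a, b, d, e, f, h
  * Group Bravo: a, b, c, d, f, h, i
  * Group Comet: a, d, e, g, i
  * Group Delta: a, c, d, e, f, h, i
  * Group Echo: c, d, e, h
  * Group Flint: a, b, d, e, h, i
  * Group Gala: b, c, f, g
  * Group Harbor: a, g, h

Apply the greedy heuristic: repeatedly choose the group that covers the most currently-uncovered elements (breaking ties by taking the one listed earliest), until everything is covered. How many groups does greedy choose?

2

Greedy: pick Bravo (covers 7 new) → pick Comet (covers 2 new). Total picks: 2.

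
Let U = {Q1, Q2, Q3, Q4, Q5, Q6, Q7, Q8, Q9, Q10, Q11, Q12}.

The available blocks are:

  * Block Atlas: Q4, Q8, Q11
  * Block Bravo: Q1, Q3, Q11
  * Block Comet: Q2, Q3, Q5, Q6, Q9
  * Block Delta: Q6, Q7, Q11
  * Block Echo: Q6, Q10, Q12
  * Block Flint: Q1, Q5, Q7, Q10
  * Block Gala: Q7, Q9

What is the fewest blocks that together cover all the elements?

Atlas and Comet and Echo and Flint together: Atlas ∪ Comet ∪ Echo ∪ Flint = {Q1, Q2, Q3, Q4, Q5, Q6, Q7, Q8, Q9, Q10, Q11, Q12} — every element is covered.
Only Comet contains Q2, so Comet is forced; the remaining 7 elements need at least 3 more blocks (each remaining block adds at most 3) — so at least 4 blocks are needed, and 4 is optimal.

4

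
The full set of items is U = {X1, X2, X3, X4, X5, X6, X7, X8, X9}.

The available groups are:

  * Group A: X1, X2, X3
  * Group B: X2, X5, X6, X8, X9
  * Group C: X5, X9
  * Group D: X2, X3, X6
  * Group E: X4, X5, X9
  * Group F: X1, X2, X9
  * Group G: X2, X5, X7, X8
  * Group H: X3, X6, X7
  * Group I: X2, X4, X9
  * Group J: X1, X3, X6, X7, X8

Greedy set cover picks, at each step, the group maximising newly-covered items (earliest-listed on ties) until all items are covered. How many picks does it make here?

Greedy: pick B (covers 5 new) → pick J (covers 3 new) → pick E (covers 1 new). Total picks: 3.

3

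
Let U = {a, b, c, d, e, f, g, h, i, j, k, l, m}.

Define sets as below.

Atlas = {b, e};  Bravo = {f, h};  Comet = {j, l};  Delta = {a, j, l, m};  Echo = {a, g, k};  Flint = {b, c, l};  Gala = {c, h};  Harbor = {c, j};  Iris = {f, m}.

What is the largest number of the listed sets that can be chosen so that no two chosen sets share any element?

5

Atlas, Comet, Echo, Gala, Iris are pairwise disjoint (Atlas={b,e}; Comet={j,l}; Echo={a,g,k}; Gala={c,h}; Iris={f,m}).
Every remaining set overlaps one of these, and no 6 of the listed sets are pairwise disjoint, so 5 is the maximum.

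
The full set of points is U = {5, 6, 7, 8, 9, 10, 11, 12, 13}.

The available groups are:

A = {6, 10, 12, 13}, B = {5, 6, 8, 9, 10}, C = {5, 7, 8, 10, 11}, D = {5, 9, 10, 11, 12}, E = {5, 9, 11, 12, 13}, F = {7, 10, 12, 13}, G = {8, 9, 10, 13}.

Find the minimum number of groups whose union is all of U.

3

Take {A, C, G}. Their union is {5, 6, 7, 8, 9, 10, 11, 12, 13}, which is all 9 points.
No 2 of the 7 groups cover everything (all 21 combinations miss at least one point), so 3 is optimal.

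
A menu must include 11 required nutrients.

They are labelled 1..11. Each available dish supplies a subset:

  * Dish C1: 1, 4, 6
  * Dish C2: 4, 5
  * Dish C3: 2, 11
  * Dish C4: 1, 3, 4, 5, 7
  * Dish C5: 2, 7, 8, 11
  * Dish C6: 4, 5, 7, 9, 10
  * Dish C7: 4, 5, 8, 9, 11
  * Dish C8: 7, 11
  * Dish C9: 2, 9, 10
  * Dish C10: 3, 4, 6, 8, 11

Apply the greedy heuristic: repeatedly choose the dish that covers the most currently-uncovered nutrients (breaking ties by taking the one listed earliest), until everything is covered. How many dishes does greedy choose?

4

Greedy: pick C4 (covers 5 new) → pick C5 (covers 3 new) → pick C6 (covers 2 new) → pick C1 (covers 1 new). Total picks: 4.
(The true minimum cover uses only 3 dishes, so greedy is not optimal here.)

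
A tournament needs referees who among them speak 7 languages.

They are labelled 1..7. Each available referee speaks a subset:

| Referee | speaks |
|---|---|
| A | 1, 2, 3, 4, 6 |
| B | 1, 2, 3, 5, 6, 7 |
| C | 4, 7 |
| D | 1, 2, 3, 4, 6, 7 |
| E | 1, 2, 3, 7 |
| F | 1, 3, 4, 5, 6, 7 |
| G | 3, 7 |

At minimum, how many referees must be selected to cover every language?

Take {B, C}. Their union is {1, 2, 3, 4, 5, 6, 7}, which is all 7 languages.
No single referee has all 7 languages (the largest, B, has 6), so 2 is optimal.

2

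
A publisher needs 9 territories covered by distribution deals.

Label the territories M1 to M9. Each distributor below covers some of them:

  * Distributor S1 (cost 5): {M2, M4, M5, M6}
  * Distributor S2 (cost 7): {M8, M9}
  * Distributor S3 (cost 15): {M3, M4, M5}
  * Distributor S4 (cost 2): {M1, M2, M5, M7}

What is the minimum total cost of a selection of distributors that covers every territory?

S1, S2, S3, S4 together cover every territory (S1 ∪ S2 ∪ S3 ∪ S4 = {M1, M2, M3, M4, M5, M6, M7, M8, M9}); total cost 5 + 7 + 15 + 2 = 29.
No covering selection has total cost below 29.

29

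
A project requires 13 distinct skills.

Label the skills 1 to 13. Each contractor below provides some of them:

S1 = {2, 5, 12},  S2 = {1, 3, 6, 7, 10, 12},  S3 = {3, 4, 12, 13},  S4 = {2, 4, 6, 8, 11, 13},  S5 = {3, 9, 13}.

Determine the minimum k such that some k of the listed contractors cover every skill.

4

Take {S1, S2, S4, S5}. Their union is {1, 2, 3, 4, 5, 6, 7, 8, 9, 10, 11, 12, 13}, which is all 13 skills.
No 3 of the 5 contractors cover everything (all 10 combinations miss at least one skill), so 4 is optimal.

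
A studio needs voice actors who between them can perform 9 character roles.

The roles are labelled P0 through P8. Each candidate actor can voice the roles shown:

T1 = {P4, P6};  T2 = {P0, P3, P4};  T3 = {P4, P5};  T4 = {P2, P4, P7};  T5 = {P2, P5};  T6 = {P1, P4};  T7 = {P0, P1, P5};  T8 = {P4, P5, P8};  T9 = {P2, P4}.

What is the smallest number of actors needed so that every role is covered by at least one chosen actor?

5

T1 and T2 and T4 and T6 and T8 together: T1 ∪ T2 ∪ T4 ∪ T6 ∪ T8 = {P0, P1, P2, P3, P4, P5, P6, P7, P8} — every role is covered.
No 4 of the 9 actors cover everything (all 126 combinations miss at least one role), so 5 is optimal.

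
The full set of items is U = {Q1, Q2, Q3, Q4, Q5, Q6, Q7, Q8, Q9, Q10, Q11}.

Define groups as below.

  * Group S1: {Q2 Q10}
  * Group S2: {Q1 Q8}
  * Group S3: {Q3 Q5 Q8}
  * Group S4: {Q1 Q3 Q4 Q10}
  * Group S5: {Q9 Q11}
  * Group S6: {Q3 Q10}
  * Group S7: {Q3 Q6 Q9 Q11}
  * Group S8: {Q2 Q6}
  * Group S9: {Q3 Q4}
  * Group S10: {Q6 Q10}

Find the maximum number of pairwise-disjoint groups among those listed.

S1, S2, S5, S9 are pairwise disjoint (S1={Q2,Q10}; S2={Q1,Q8}; S5={Q9,Q11}; S9={Q3,Q4}).
Every remaining group overlaps one of these, and no 5 of the listed groups are pairwise disjoint, so 4 is the maximum.

4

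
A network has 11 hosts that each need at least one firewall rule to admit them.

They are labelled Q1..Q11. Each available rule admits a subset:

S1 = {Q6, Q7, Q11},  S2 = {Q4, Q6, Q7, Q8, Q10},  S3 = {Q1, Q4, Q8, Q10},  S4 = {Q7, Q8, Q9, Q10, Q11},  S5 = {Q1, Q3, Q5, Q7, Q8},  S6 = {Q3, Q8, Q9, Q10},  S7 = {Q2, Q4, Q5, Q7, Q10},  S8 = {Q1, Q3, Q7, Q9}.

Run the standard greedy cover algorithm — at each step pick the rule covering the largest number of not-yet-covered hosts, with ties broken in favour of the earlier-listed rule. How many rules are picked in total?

Greedy: pick S2 (covers 5 new) → pick S5 (covers 3 new) → pick S4 (covers 2 new) → pick S7 (covers 1 new). Total picks: 4.

4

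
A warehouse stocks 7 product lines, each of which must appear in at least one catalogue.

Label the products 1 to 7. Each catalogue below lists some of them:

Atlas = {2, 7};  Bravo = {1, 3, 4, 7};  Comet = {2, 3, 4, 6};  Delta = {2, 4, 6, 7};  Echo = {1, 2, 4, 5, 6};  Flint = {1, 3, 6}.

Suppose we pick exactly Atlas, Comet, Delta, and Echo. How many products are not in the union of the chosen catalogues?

0

Union of Atlas, Comet, Delta, Echo = {1, 2, 3, 4, 5, 6, 7} — that's every product, so 0 are uncovered.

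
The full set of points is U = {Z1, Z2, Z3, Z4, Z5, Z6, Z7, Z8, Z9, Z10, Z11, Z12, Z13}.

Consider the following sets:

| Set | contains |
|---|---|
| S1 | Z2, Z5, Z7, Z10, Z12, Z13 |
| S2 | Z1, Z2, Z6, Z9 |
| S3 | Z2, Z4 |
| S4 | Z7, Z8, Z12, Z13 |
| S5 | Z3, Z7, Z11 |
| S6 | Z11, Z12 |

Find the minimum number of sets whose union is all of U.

S1 and S2 and S3 and S4 and S5 together: S1 ∪ S2 ∪ S3 ∪ S4 ∪ S5 = {Z1, Z2, Z3, Z4, Z5, Z6, Z7, Z8, Z9, Z10, Z11, Z12, Z13} — every point is covered.
No 4 of the 6 sets cover everything (all 15 combinations miss at least one point), so 5 is optimal.

5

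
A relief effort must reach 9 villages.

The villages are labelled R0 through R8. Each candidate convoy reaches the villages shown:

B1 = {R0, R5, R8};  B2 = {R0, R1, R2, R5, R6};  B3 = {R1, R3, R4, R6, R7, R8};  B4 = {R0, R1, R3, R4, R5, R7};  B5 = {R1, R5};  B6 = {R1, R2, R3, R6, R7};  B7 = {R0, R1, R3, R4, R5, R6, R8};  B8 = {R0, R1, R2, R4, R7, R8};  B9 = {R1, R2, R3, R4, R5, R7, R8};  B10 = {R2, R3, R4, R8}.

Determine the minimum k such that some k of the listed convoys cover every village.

B2 and B9 together: B2 ∪ B9 = {R0, R1, R2, R3, R4, R5, R6, R7, R8} — every village is covered.
No single convoy has all 9 villages (the largest, B7, has 7), so 2 is optimal.

2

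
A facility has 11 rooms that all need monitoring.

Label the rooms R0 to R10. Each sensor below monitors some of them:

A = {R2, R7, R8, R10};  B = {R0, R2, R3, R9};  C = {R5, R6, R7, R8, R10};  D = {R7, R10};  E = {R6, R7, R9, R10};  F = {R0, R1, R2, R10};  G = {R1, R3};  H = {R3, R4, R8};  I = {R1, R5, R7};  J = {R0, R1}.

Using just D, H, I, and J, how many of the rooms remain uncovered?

3

Union of D, H, I, J = {R0, R1, R3, R4, R5, R7, R8, R10}.
Not covered: R2, R6, R9 — 3 rooms.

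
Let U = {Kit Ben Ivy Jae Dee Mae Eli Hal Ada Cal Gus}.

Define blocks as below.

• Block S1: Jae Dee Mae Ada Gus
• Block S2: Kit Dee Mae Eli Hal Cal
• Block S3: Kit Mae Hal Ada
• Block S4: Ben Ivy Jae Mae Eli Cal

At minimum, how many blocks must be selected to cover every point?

Take {S1, S3, S4}. Their union is {Kit, Ben, Ivy, Jae, Dee, Mae, Eli, Hal, Ada, Cal, Gus}, which is all 11 points.
Only S4 contains Ben, so S4 is forced; the remaining 5 points need at least 2 more blocks (each remaining block adds at most 3) — so at least 3 blocks are needed, and 3 is optimal.

3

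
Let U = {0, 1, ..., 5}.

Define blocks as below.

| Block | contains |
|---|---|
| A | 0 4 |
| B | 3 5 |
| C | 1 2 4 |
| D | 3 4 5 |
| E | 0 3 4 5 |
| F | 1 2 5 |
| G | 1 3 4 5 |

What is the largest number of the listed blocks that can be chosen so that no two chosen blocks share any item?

B, C are pairwise disjoint (B={3,5}; C={1,2,4}).
Every remaining block overlaps one of these, and no 3 of the listed blocks are pairwise disjoint, so 2 is the maximum.

2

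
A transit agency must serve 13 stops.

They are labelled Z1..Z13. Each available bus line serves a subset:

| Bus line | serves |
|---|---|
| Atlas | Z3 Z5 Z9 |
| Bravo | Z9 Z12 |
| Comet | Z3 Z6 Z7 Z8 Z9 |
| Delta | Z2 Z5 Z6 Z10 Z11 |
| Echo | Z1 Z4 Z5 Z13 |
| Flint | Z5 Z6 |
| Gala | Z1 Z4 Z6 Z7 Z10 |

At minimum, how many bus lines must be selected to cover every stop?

Bravo and Comet and Delta and Echo together: Bravo ∪ Comet ∪ Delta ∪ Echo = {Z1, Z2, Z3, Z4, Z5, Z6, Z7, Z8, Z9, Z10, Z11, Z12, Z13} — every stop is covered.
Only Bravo contains Z12, so Bravo is forced; the remaining 11 stops need at least 3 more bus lines (each remaining bus line adds at most 5) — so at least 4 bus lines are needed, and 4 is optimal.

4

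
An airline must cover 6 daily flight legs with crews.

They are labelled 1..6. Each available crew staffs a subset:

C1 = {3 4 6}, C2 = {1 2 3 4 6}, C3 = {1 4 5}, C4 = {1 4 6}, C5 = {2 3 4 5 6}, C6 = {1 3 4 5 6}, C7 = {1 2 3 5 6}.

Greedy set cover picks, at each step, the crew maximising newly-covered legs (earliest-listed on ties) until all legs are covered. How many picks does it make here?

Greedy: pick C2 (covers 5 new) → pick C3 (covers 1 new). Total picks: 2.

2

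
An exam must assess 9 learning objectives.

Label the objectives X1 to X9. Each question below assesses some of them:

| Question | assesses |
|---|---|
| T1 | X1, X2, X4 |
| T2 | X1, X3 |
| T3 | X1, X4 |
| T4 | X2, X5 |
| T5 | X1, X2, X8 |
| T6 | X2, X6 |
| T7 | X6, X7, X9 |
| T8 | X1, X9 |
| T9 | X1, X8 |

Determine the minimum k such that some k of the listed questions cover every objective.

T1 and T2 and T4 and T7 and T9 together: T1 ∪ T2 ∪ T4 ∪ T7 ∪ T9 = {X1, X2, X3, X4, X5, X6, X7, X8, X9} — every objective is covered.
No 4 of the 9 questions cover everything (all 126 combinations miss at least one objective), so 5 is optimal.

5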